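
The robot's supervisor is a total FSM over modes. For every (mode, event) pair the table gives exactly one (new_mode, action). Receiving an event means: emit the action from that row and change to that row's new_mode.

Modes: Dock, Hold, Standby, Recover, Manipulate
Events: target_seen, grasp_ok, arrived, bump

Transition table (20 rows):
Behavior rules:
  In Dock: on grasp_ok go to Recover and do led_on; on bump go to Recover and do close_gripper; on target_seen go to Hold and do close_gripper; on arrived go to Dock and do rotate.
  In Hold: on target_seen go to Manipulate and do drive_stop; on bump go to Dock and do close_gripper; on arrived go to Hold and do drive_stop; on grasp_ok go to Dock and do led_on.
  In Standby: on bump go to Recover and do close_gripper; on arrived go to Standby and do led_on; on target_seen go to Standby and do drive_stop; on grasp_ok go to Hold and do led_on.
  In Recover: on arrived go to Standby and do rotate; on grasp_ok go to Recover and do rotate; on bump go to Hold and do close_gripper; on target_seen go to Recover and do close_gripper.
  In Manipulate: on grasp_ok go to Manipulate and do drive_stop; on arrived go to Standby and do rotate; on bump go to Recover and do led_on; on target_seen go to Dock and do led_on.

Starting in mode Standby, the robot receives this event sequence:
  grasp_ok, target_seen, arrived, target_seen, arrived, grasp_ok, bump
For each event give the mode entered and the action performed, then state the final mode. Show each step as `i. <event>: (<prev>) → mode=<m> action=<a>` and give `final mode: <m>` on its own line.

1. grasp_ok: (Standby) → mode=Hold action=led_on
2. target_seen: (Hold) → mode=Manipulate action=drive_stop
3. arrived: (Manipulate) → mode=Standby action=rotate
4. target_seen: (Standby) → mode=Standby action=drive_stop
5. arrived: (Standby) → mode=Standby action=led_on
6. grasp_ok: (Standby) → mode=Hold action=led_on
7. bump: (Hold) → mode=Dock action=close_gripper

final mode: Dock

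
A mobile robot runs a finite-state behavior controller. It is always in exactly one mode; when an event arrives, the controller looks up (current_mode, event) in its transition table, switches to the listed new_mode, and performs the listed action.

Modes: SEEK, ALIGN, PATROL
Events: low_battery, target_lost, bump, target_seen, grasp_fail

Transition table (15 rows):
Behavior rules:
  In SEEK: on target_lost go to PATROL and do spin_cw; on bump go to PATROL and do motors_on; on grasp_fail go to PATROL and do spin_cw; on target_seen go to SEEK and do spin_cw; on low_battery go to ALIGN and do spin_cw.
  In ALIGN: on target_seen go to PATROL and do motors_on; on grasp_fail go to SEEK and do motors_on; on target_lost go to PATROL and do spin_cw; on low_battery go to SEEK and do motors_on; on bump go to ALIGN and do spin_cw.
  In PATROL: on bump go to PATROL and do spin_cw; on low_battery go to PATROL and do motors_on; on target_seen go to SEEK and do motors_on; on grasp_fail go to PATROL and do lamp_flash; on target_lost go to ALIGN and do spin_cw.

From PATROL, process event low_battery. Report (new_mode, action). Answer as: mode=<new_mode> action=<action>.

current mode = PATROL; filter table to that mode:
  (PATROL, bump) → (PATROL, spin_cw)
  (PATROL, low_battery) → (PATROL, motors_on)  ← event matches
  (PATROL, target_seen) → (SEEK, motors_on)
  (PATROL, grasp_fail) → (PATROL, lamp_flash)
  (PATROL, target_lost) → (ALIGN, spin_cw)
event = low_battery selects (PATROL, motors_on)

mode=PATROL action=motors_on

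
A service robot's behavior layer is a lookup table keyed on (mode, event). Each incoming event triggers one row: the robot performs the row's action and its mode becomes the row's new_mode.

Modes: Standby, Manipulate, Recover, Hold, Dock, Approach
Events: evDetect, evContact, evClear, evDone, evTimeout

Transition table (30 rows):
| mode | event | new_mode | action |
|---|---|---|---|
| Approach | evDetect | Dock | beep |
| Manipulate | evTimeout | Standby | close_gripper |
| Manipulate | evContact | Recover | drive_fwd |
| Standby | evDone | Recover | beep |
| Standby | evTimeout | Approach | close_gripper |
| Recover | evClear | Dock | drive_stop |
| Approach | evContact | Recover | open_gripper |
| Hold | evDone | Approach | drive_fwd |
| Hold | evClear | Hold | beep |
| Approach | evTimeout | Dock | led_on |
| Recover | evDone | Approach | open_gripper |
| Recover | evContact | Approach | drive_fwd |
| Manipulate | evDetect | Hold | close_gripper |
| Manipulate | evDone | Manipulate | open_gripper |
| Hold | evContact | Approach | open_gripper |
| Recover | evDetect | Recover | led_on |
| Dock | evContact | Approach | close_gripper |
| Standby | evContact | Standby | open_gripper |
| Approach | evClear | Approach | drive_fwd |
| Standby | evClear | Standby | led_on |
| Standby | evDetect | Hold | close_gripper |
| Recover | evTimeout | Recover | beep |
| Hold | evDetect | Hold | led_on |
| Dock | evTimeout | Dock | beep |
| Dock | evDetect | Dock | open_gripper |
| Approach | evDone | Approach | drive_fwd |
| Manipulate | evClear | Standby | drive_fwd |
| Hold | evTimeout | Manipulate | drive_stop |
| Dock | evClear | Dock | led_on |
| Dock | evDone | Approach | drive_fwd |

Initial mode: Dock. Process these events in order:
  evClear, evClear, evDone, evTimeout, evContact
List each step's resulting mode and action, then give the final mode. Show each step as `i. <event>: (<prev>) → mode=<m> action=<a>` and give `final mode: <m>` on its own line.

final mode: Approach

1. evClear: (Dock) → mode=Dock action=led_on
2. evClear: (Dock) → mode=Dock action=led_on
3. evDone: (Dock) → mode=Approach action=drive_fwd
4. evTimeout: (Approach) → mode=Dock action=led_on
5. evContact: (Dock) → mode=Approach action=close_gripper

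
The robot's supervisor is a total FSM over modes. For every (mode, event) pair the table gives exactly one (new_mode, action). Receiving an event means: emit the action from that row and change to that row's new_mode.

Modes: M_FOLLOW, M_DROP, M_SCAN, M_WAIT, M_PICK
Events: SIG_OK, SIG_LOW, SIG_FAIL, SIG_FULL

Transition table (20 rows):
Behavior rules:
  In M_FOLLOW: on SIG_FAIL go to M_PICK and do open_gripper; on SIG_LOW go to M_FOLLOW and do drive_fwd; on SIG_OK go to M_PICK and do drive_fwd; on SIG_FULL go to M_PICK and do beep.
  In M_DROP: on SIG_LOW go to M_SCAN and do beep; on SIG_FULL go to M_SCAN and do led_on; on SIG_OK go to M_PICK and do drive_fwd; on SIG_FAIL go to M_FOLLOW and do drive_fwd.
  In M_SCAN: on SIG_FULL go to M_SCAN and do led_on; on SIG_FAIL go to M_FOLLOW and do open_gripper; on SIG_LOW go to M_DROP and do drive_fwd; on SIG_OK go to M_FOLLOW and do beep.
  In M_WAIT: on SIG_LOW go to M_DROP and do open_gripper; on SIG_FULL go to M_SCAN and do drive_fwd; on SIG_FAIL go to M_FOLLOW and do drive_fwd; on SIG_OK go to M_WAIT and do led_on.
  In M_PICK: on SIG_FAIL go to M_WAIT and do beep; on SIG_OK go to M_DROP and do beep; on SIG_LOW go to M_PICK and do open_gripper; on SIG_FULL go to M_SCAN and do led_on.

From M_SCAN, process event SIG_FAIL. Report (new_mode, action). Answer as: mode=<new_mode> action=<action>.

mode=M_FOLLOW action=open_gripper

current mode = M_SCAN; filter table to that mode:
  (M_SCAN, SIG_FULL) → (M_SCAN, led_on)
  (M_SCAN, SIG_FAIL) → (M_FOLLOW, open_gripper)  ← event matches
  (M_SCAN, SIG_LOW) → (M_DROP, drive_fwd)
  (M_SCAN, SIG_OK) → (M_FOLLOW, beep)
event = SIG_FAIL selects (M_FOLLOW, open_gripper)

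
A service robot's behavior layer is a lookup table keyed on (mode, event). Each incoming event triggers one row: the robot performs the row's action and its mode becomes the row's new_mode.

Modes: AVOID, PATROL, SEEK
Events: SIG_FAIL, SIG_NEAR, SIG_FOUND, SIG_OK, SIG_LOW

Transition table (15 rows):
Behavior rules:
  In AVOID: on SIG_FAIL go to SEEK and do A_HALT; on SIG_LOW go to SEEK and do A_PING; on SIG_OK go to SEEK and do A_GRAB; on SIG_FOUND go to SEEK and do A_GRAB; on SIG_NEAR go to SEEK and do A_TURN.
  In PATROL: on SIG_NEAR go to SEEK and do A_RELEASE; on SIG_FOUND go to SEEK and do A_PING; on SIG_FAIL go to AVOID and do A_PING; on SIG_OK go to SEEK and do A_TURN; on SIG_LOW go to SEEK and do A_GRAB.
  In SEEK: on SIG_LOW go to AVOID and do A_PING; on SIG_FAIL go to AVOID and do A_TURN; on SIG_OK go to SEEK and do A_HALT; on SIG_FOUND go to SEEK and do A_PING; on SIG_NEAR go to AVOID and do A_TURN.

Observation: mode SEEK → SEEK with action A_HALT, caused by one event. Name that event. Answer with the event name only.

SIG_OK

try SIG_FAIL: (SEEK, SIG_FAIL) → (AVOID, A_TURN)
try SIG_NEAR: (SEEK, SIG_NEAR) → (AVOID, A_TURN)
try SIG_FOUND: (SEEK, SIG_FOUND) → (SEEK, A_PING)
try SIG_OK: (SEEK, SIG_OK) → (SEEK, A_HALT)  ← matches
try SIG_LOW: (SEEK, SIG_LOW) → (AVOID, A_PING)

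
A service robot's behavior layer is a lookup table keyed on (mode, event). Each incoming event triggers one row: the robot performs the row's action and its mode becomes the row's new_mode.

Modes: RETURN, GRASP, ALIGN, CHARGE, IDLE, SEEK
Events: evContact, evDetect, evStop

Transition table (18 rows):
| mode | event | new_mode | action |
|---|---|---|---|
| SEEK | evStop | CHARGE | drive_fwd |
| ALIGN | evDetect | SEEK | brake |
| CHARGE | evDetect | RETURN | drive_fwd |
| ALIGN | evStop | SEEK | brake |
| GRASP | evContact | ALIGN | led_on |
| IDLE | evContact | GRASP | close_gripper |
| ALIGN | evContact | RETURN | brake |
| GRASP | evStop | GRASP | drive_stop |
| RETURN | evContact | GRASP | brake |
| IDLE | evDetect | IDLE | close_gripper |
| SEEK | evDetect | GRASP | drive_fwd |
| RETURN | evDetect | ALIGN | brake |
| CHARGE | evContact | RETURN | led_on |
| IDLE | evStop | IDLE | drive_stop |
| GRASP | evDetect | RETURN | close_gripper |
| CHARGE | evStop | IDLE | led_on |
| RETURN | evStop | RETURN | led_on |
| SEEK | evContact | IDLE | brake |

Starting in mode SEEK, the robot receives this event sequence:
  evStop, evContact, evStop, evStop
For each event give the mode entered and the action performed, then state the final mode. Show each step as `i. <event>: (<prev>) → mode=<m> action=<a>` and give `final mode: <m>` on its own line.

1. evStop: (SEEK) → mode=CHARGE action=drive_fwd
2. evContact: (CHARGE) → mode=RETURN action=led_on
3. evStop: (RETURN) → mode=RETURN action=led_on
4. evStop: (RETURN) → mode=RETURN action=led_on

final mode: RETURN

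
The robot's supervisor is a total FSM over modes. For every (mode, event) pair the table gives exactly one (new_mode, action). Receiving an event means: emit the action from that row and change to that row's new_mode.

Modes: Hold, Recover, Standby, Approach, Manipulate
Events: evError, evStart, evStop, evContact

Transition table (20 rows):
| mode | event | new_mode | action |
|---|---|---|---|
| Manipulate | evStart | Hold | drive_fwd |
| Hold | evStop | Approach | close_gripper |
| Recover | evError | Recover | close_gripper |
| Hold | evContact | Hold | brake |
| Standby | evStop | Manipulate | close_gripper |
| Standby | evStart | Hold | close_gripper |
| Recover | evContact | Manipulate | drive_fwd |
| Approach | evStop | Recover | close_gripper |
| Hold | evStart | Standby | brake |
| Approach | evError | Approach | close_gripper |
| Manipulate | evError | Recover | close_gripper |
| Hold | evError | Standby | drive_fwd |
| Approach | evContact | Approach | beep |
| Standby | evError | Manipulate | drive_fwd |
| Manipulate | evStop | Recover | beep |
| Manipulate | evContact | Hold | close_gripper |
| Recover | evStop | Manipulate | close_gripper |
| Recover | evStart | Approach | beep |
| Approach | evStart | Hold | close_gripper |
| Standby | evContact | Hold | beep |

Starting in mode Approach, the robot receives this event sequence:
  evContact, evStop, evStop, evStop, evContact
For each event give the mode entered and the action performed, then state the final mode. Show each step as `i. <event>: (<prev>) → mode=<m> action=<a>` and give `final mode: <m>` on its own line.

1. evContact: (Approach) → mode=Approach action=beep
2. evStop: (Approach) → mode=Recover action=close_gripper
3. evStop: (Recover) → mode=Manipulate action=close_gripper
4. evStop: (Manipulate) → mode=Recover action=beep
5. evContact: (Recover) → mode=Manipulate action=drive_fwd

final mode: Manipulate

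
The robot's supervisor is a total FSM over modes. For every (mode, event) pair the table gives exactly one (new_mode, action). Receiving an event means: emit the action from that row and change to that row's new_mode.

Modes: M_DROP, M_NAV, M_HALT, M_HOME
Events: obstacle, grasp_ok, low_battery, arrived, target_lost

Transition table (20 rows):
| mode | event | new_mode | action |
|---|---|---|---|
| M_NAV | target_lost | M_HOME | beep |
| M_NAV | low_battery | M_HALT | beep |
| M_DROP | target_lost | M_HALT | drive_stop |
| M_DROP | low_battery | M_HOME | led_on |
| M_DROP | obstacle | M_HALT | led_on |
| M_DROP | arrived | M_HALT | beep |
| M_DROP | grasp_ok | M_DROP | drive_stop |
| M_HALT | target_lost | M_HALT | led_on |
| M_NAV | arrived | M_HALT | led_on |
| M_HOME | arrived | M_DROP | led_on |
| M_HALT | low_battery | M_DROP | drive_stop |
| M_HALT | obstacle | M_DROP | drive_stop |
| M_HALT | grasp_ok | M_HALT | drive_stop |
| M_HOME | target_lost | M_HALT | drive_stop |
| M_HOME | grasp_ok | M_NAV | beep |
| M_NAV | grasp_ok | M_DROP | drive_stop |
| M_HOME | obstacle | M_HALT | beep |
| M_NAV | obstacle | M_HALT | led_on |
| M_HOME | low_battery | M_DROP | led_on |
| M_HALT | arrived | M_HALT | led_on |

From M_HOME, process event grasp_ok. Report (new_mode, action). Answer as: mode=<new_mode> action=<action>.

mode=M_NAV action=beep

current mode = M_HOME; filter table to that mode:
  (M_HOME, arrived) → (M_DROP, led_on)
  (M_HOME, target_lost) → (M_HALT, drive_stop)
  (M_HOME, grasp_ok) → (M_NAV, beep)  ← event matches
  (M_HOME, obstacle) → (M_HALT, beep)
  (M_HOME, low_battery) → (M_DROP, led_on)
event = grasp_ok selects (M_NAV, beep)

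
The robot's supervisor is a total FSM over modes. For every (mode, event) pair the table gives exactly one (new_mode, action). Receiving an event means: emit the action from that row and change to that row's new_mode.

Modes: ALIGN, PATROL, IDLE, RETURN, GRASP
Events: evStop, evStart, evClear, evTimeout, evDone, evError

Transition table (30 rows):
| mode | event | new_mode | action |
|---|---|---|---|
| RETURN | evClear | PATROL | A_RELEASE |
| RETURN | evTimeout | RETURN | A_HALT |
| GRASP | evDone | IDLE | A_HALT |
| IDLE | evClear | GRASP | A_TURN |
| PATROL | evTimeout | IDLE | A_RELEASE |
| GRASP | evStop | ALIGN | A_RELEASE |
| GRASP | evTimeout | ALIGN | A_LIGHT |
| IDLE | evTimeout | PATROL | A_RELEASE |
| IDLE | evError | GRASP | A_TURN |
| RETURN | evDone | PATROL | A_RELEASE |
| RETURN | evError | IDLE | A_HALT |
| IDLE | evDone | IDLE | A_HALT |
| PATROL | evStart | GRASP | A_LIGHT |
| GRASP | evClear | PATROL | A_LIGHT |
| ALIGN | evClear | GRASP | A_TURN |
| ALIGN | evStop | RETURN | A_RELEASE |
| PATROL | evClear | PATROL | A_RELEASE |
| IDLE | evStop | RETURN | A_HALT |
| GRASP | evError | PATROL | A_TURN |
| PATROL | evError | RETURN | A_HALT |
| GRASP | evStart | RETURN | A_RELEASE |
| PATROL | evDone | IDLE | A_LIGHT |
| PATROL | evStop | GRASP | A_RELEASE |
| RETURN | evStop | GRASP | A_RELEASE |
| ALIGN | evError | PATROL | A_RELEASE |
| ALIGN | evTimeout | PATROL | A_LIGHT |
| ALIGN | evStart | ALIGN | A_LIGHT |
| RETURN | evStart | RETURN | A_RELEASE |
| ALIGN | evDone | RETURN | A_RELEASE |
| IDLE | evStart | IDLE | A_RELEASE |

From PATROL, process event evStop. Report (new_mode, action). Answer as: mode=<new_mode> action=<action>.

current mode = PATROL; filter table to that mode:
  (PATROL, evTimeout) → (IDLE, A_RELEASE)
  (PATROL, evStart) → (GRASP, A_LIGHT)
  (PATROL, evClear) → (PATROL, A_RELEASE)
  (PATROL, evError) → (RETURN, A_HALT)
  (PATROL, evDone) → (IDLE, A_LIGHT)
  (PATROL, evStop) → (GRASP, A_RELEASE)  ← event matches
event = evStop selects (GRASP, A_RELEASE)

mode=GRASP action=A_RELEASE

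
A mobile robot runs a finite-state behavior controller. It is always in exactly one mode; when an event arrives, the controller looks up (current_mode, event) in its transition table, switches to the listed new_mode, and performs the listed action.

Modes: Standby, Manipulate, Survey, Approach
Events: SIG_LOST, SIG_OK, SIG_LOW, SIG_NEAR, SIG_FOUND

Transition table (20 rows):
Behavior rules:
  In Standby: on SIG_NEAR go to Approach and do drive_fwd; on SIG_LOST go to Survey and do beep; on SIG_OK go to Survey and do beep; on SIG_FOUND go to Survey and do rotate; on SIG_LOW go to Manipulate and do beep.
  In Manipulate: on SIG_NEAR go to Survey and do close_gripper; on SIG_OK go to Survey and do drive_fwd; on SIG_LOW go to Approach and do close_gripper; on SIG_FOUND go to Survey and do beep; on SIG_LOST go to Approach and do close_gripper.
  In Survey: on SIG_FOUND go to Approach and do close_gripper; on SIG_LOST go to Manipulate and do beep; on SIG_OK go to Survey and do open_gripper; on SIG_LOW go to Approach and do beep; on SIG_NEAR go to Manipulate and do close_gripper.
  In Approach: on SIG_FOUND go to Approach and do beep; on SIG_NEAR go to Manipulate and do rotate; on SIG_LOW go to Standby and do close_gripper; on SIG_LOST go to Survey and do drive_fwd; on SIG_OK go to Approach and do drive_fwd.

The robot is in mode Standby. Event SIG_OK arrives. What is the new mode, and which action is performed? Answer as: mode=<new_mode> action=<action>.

mode=Survey action=beep

current mode = Standby; filter table to that mode:
  (Standby, SIG_NEAR) → (Approach, drive_fwd)
  (Standby, SIG_LOST) → (Survey, beep)
  (Standby, SIG_OK) → (Survey, beep)  ← event matches
  (Standby, SIG_FOUND) → (Survey, rotate)
  (Standby, SIG_LOW) → (Manipulate, beep)
event = SIG_OK selects (Survey, beep)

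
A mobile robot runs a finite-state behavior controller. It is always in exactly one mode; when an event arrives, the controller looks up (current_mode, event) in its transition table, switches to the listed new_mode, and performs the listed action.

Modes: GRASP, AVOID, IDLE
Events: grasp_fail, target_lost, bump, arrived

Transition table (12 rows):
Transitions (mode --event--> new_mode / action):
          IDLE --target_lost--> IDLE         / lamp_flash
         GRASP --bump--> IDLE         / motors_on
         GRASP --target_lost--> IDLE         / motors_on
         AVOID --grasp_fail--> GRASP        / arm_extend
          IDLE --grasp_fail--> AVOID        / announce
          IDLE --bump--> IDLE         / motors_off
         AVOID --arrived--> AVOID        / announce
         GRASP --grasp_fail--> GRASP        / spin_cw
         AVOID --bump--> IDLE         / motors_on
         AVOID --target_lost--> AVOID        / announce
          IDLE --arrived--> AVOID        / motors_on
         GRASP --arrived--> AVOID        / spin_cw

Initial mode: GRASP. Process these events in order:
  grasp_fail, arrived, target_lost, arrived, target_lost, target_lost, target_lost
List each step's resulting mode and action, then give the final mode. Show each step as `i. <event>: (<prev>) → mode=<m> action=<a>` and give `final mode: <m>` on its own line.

final mode: AVOID

1. grasp_fail: (GRASP) → mode=GRASP action=spin_cw
2. arrived: (GRASP) → mode=AVOID action=spin_cw
3. target_lost: (AVOID) → mode=AVOID action=announce
4. arrived: (AVOID) → mode=AVOID action=announce
5. target_lost: (AVOID) → mode=AVOID action=announce
6. target_lost: (AVOID) → mode=AVOID action=announce
7. target_lost: (AVOID) → mode=AVOID action=announce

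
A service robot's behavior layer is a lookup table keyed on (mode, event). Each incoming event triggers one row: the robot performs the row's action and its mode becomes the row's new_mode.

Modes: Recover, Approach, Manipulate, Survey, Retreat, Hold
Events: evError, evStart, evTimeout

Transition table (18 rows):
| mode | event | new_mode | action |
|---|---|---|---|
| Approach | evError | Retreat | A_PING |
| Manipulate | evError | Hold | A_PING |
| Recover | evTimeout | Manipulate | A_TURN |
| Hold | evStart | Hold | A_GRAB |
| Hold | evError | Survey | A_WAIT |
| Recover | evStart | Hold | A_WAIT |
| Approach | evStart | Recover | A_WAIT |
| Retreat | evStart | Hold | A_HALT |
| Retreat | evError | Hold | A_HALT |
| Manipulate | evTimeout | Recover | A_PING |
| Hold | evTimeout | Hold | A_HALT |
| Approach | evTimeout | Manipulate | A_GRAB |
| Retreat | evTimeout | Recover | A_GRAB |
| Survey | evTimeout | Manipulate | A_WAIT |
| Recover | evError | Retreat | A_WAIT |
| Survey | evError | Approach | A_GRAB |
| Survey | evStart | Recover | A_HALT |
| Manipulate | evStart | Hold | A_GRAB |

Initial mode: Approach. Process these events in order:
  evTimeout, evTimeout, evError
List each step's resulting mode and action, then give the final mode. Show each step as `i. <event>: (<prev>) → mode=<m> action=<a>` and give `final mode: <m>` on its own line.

1. evTimeout: (Approach) → mode=Manipulate action=A_GRAB
2. evTimeout: (Manipulate) → mode=Recover action=A_PING
3. evError: (Recover) → mode=Retreat action=A_WAIT

final mode: Retreat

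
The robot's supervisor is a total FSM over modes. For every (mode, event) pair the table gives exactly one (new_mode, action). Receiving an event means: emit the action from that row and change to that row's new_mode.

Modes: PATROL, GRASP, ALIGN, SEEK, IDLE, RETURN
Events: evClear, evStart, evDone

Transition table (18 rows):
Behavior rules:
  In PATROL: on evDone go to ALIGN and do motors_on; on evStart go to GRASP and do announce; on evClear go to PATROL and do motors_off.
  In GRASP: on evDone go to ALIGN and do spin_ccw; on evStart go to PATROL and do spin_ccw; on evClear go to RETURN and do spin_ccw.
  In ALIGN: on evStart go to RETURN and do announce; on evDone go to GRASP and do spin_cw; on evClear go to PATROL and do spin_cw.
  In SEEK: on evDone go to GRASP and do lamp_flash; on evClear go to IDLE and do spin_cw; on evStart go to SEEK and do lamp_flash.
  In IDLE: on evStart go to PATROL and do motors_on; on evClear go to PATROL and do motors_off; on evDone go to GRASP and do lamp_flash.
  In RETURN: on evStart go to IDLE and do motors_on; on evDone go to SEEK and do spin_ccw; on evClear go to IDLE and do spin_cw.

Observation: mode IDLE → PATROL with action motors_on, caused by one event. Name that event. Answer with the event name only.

try evClear: (IDLE, evClear) → (PATROL, motors_off)
try evStart: (IDLE, evStart) → (PATROL, motors_on)  ← matches
try evDone: (IDLE, evDone) → (GRASP, lamp_flash)

evStart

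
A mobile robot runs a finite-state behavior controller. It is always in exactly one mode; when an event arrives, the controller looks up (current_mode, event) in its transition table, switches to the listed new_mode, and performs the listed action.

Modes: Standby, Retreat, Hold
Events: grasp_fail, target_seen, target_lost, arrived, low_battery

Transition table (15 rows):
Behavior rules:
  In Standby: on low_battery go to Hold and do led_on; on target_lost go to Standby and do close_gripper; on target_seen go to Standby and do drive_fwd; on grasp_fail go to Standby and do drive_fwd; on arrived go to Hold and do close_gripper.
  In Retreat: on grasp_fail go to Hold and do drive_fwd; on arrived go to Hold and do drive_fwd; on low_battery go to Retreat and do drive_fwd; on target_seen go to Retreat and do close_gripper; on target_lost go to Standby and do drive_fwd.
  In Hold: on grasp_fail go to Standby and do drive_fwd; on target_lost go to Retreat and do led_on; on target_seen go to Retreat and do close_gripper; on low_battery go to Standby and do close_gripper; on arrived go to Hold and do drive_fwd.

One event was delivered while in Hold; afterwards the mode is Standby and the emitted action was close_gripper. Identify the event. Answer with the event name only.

try grasp_fail: (Hold, grasp_fail) → (Standby, drive_fwd)
try target_seen: (Hold, target_seen) → (Retreat, close_gripper)
try target_lost: (Hold, target_lost) → (Retreat, led_on)
try arrived: (Hold, arrived) → (Hold, drive_fwd)
try low_battery: (Hold, low_battery) → (Standby, close_gripper)  ← matches

low_battery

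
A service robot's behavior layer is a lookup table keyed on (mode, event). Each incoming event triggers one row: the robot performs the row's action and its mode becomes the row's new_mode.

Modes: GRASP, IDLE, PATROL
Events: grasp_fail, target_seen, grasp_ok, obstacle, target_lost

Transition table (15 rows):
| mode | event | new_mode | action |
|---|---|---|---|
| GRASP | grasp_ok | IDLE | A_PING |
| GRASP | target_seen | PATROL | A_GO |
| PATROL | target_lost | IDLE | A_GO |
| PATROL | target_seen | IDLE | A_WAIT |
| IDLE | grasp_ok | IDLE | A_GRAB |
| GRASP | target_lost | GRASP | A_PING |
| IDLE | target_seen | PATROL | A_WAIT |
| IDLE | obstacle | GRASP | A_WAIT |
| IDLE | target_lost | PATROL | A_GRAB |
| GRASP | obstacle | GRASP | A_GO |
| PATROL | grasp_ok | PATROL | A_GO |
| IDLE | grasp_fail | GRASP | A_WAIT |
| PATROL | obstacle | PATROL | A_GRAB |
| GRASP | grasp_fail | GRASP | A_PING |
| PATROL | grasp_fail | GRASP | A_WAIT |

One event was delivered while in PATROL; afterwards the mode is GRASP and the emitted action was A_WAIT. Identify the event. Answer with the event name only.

try grasp_fail: (PATROL, grasp_fail) → (GRASP, A_WAIT)  ← matches
try target_seen: (PATROL, target_seen) → (IDLE, A_WAIT)
try grasp_ok: (PATROL, grasp_ok) → (PATROL, A_GO)
try obstacle: (PATROL, obstacle) → (PATROL, A_GRAB)
try target_lost: (PATROL, target_lost) → (IDLE, A_GO)

grasp_fail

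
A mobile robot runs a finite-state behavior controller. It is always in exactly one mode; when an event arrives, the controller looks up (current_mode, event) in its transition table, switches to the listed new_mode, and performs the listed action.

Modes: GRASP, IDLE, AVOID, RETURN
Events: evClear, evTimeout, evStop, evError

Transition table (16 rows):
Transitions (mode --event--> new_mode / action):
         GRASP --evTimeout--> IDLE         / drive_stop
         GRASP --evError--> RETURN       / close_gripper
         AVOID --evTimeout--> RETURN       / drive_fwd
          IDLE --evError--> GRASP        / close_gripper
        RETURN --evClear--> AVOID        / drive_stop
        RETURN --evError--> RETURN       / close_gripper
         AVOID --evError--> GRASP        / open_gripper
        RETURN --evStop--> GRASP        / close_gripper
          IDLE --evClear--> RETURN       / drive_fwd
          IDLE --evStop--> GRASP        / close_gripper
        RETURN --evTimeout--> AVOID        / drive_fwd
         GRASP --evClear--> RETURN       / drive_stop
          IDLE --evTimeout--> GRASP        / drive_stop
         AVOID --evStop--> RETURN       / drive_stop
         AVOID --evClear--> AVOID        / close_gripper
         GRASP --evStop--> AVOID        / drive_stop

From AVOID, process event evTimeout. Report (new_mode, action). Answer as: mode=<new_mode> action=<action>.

mode=RETURN action=drive_fwd

current mode = AVOID; filter table to that mode:
  (AVOID, evTimeout) → (RETURN, drive_fwd)  ← event matches
  (AVOID, evError) → (GRASP, open_gripper)
  (AVOID, evStop) → (RETURN, drive_stop)
  (AVOID, evClear) → (AVOID, close_gripper)
event = evTimeout selects (RETURN, drive_fwd)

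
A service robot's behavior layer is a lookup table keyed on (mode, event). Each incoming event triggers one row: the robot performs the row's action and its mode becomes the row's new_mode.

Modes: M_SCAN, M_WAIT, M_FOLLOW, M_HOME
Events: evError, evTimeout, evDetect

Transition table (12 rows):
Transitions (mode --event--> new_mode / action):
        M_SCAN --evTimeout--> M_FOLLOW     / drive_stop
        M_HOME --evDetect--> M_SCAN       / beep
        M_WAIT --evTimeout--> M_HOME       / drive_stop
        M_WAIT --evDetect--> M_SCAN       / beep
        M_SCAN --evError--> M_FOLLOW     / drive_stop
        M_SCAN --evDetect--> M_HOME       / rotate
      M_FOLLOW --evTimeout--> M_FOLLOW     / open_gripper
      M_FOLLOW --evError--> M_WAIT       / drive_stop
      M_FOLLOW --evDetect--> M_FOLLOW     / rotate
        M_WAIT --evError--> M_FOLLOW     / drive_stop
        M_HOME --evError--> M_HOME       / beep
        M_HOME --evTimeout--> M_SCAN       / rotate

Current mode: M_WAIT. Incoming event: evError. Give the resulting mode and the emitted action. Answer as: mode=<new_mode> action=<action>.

current mode = M_WAIT; filter table to that mode:
  (M_WAIT, evTimeout) → (M_HOME, drive_stop)
  (M_WAIT, evDetect) → (M_SCAN, beep)
  (M_WAIT, evError) → (M_FOLLOW, drive_stop)  ← event matches
event = evError selects (M_FOLLOW, drive_stop)

mode=M_FOLLOW action=drive_stop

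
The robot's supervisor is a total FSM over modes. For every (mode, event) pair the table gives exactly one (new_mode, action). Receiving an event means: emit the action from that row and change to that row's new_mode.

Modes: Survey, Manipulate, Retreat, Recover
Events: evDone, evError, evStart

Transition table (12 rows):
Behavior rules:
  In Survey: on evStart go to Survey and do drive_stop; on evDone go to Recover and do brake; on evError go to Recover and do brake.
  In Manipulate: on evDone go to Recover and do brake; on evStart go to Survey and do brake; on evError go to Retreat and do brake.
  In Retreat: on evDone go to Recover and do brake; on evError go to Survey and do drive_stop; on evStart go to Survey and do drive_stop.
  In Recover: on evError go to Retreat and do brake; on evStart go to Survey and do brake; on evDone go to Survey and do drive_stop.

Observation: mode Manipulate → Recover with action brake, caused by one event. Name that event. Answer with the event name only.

try evDone: (Manipulate, evDone) → (Recover, brake)  ← matches
try evError: (Manipulate, evError) → (Retreat, brake)
try evStart: (Manipulate, evStart) → (Survey, brake)

evDone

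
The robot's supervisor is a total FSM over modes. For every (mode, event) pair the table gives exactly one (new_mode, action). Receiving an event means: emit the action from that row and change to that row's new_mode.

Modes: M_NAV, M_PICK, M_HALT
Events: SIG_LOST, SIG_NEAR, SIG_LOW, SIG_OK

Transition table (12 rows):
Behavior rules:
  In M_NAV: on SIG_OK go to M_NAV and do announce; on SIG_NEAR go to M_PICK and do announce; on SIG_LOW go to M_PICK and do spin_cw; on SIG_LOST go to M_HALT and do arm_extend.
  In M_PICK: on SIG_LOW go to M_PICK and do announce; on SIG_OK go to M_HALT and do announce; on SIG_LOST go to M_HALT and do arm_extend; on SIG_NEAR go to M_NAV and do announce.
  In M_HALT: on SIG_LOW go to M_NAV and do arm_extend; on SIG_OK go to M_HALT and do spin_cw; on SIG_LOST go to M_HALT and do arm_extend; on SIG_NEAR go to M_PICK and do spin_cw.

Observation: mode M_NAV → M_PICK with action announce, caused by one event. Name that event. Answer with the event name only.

SIG_NEAR

try SIG_LOST: (M_NAV, SIG_LOST) → (M_HALT, arm_extend)
try SIG_NEAR: (M_NAV, SIG_NEAR) → (M_PICK, announce)  ← matches
try SIG_LOW: (M_NAV, SIG_LOW) → (M_PICK, spin_cw)
try SIG_OK: (M_NAV, SIG_OK) → (M_NAV, announce)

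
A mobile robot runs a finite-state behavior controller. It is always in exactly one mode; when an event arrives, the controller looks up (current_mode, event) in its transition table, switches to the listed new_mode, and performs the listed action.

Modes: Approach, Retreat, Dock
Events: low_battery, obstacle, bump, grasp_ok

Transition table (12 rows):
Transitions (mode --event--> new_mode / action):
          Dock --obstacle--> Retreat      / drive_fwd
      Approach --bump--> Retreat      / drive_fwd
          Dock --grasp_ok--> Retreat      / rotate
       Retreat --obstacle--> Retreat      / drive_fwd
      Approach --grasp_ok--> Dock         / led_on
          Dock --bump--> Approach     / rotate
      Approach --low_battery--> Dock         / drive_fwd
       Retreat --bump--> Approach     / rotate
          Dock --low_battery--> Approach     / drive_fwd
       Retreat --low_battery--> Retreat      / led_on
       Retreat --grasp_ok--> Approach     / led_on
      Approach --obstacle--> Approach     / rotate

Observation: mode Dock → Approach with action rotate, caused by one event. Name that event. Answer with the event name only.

try low_battery: (Dock, low_battery) → (Approach, drive_fwd)
try obstacle: (Dock, obstacle) → (Retreat, drive_fwd)
try bump: (Dock, bump) → (Approach, rotate)  ← matches
try grasp_ok: (Dock, grasp_ok) → (Retreat, rotate)

bump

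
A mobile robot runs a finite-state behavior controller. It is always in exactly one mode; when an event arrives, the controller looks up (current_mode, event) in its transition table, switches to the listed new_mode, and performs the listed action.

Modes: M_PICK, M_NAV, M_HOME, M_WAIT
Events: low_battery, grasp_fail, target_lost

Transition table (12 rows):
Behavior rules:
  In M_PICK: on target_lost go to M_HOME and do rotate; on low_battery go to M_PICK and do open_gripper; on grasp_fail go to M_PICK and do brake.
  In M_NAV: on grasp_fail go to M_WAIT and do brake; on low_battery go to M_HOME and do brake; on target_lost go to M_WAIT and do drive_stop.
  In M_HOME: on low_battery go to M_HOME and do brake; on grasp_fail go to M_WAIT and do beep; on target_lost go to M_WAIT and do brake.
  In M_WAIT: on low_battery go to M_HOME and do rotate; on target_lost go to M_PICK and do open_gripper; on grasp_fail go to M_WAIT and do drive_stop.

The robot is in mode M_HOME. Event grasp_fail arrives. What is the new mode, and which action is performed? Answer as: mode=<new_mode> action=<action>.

current mode = M_HOME; filter table to that mode:
  (M_HOME, low_battery) → (M_HOME, brake)
  (M_HOME, grasp_fail) → (M_WAIT, beep)  ← event matches
  (M_HOME, target_lost) → (M_WAIT, brake)
event = grasp_fail selects (M_WAIT, beep)

mode=M_WAIT action=beep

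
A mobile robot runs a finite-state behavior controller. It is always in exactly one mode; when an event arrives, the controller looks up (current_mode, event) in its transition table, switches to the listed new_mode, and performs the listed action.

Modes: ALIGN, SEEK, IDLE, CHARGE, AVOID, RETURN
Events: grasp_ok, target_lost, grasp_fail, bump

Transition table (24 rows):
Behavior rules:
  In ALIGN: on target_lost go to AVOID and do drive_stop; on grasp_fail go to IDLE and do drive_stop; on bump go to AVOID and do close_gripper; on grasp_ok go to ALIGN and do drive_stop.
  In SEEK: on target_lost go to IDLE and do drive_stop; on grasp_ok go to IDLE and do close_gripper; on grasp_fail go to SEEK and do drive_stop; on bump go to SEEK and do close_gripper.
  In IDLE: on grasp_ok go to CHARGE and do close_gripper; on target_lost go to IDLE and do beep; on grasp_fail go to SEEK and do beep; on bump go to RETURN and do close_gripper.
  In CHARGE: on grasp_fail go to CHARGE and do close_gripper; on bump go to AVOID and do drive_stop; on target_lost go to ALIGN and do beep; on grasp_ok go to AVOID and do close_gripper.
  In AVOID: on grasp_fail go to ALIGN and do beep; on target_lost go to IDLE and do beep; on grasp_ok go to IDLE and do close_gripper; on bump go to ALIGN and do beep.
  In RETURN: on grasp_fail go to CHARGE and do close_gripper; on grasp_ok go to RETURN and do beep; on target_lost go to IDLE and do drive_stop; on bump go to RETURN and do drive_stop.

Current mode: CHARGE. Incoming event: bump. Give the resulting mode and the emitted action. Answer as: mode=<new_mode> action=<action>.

current mode = CHARGE; filter table to that mode:
  (CHARGE, grasp_fail) → (CHARGE, close_gripper)
  (CHARGE, bump) → (AVOID, drive_stop)  ← event matches
  (CHARGE, target_lost) → (ALIGN, beep)
  (CHARGE, grasp_ok) → (AVOID, close_gripper)
event = bump selects (AVOID, drive_stop)

mode=AVOID action=drive_stop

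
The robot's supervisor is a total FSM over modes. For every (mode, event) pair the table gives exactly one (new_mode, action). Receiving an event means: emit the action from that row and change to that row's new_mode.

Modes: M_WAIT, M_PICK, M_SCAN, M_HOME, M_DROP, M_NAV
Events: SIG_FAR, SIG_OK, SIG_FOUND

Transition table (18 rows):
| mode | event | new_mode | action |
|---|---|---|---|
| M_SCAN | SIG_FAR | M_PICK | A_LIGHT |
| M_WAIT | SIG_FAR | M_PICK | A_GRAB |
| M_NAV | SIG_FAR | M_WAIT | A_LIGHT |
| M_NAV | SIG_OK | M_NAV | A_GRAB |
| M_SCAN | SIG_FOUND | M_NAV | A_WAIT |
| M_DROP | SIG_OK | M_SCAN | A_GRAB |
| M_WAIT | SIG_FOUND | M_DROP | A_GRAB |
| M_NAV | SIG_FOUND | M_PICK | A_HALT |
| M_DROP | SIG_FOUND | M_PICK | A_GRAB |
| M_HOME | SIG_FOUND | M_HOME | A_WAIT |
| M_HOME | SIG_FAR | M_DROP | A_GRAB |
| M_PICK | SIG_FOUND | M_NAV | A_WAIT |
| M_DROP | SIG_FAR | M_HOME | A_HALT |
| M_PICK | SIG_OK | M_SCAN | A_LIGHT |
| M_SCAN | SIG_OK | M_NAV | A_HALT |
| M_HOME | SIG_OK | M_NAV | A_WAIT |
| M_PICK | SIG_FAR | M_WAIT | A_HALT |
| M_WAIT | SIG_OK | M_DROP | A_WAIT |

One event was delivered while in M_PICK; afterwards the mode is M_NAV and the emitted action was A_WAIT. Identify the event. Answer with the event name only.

try SIG_FAR: (M_PICK, SIG_FAR) → (M_WAIT, A_HALT)
try SIG_OK: (M_PICK, SIG_OK) → (M_SCAN, A_LIGHT)
try SIG_FOUND: (M_PICK, SIG_FOUND) → (M_NAV, A_WAIT)  ← matches

SIG_FOUND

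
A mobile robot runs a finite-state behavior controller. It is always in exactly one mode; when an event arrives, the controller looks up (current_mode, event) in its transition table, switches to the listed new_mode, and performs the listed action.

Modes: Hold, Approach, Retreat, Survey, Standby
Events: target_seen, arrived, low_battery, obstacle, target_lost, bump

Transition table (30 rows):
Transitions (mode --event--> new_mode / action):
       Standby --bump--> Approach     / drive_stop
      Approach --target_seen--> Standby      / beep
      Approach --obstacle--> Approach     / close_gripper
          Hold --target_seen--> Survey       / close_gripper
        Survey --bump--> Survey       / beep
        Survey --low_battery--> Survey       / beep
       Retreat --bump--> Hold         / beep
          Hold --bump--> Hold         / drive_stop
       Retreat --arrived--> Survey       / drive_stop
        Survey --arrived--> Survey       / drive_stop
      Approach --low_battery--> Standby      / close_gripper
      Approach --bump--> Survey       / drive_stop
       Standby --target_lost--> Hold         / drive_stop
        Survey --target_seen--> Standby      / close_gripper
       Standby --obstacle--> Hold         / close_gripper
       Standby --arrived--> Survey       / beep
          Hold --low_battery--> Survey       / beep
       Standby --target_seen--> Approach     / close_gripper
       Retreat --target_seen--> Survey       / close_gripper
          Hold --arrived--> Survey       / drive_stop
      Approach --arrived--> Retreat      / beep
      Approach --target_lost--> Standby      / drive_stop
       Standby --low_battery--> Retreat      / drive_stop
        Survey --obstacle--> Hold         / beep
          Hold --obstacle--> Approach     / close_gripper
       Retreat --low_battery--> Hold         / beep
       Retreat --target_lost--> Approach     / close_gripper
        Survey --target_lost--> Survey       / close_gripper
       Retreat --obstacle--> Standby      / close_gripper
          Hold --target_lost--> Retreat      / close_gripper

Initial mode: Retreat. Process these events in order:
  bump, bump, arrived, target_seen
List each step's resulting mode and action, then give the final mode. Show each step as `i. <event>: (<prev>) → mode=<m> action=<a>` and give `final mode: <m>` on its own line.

final mode: Standby

1. bump: (Retreat) → mode=Hold action=beep
2. bump: (Hold) → mode=Hold action=drive_stop
3. arrived: (Hold) → mode=Survey action=drive_stop
4. target_seen: (Survey) → mode=Standby action=close_gripper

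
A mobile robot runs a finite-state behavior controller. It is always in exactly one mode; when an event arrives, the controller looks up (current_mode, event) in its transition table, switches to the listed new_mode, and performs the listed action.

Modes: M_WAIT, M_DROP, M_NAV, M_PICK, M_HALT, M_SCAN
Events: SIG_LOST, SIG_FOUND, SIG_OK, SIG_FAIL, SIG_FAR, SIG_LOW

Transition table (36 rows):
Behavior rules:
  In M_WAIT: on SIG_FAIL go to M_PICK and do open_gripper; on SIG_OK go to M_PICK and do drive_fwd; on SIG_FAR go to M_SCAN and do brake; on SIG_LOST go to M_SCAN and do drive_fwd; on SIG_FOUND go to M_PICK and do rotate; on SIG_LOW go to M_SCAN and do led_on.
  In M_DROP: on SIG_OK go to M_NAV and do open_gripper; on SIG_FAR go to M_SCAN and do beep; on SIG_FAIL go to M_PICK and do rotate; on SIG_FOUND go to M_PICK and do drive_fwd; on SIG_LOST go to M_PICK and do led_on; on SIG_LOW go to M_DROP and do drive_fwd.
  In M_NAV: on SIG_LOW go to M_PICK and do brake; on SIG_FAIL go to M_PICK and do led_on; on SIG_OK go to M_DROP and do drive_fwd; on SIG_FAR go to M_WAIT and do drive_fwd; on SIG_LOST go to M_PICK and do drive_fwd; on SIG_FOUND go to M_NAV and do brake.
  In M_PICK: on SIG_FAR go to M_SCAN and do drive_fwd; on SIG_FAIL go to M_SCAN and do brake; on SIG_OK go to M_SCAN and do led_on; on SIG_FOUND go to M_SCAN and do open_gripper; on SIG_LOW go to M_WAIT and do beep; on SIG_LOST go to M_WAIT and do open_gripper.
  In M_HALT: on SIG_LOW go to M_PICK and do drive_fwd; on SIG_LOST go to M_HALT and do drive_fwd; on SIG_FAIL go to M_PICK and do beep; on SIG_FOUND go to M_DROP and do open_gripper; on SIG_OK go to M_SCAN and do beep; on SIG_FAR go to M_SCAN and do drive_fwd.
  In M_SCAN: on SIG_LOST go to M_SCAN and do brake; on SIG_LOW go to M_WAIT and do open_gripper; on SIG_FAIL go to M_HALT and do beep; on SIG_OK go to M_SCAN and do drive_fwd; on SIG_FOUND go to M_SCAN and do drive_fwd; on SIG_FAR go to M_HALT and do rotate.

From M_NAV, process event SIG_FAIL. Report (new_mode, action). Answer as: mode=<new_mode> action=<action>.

current mode = M_NAV; filter table to that mode:
  (M_NAV, SIG_LOW) → (M_PICK, brake)
  (M_NAV, SIG_FAIL) → (M_PICK, led_on)  ← event matches
  (M_NAV, SIG_OK) → (M_DROP, drive_fwd)
  (M_NAV, SIG_FAR) → (M_WAIT, drive_fwd)
  (M_NAV, SIG_LOST) → (M_PICK, drive_fwd)
  (M_NAV, SIG_FOUND) → (M_NAV, brake)
event = SIG_FAIL selects (M_PICK, led_on)

mode=M_PICK action=led_on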